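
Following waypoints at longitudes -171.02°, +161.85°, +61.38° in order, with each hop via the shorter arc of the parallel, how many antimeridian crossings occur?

1

Leg 1: -171.02° → +161.85°, shortest Δλ = -27.13° (west) — crosses 180°.
Leg 2: +161.85° → +61.38°, shortest Δλ = -100.47° (west) — does not cross 180°.
Total crossings: 1.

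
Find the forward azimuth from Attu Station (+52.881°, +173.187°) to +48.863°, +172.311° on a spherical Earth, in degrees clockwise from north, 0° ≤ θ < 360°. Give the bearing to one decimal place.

188.2°

Δλ = 172.311 − 173.187 = -0.876°.
θ = atan2( sin Δλ · cos φ₂ , cos φ₁ · sin φ₂ − sin φ₁ · cos φ₂ · cos Δλ )
  = atan2(-0.01006, -0.07001) = -171.825° → normalised to [0°, 360°): 188.175°.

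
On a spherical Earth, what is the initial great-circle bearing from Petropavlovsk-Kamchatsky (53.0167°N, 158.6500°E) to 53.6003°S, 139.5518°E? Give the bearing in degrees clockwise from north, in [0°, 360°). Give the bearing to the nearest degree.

192°

Δλ = 139.5518 − 158.6500 = -19.0982°.
θ = atan2( sin Δλ · cos φ₂ , cos φ₁ · sin φ₂ − sin φ₁ · cos φ₂ · cos Δλ )
  = atan2(-0.19416, -0.93215) = -168.234° → normalised to [0°, 360°): 191.766°.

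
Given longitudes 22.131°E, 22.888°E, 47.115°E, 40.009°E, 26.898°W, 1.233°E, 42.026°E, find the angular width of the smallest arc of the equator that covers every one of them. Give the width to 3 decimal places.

74.013°

Sort the longitudes: -26.898°, +1.233°, +22.131°, +22.888°, +40.009°, +42.026°, +47.115°.
Eastward gaps between consecutive values (wrapping around): 28.131°, 20.898°, 0.757°, 17.121°, 2.017°, 5.089°, 285.987°.
Largest gap = 285.987° ⇒ minimal covering band is its complement: 360° − 285.987° = 74.013°.
Band runs from -26.898° eastward to +47.115°.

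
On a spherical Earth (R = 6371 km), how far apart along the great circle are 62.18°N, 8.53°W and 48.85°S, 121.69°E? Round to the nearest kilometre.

Δλ = 121.69 − -8.53 = 130.22°.
Δφ = -48.85 − 62.18 = -111.03°.
a = sin²(Δφ/2) + cos φ₁ · cos φ₂ · sin²(Δλ/2) = 0.932130.
c = 2·atan2(√a, √(1−a)) = 2.61447 rad → d = 6371·c ≈ 16656.81 km.

16657 km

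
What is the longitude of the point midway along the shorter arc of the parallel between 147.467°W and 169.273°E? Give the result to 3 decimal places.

169.097°W

Signed shortest Δλ from -147.467° to +169.273° is -43.260°.
Midpoint longitude = -147.467° + (-43.260°)/2 = -147.467° − 21.630° = -169.097°.
(The naïve average (-147.467 + +169.273)/2 = 10.903° is on the wrong side of the globe.)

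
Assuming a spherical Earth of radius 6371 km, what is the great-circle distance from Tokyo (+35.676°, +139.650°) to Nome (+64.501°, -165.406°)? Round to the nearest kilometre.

Δλ = -165.406 − 139.650 = -305.056°; wrapped into (−180°, 180°]: 54.944°.
Δφ = 64.501 − 35.676 = 28.825°.
a = sin²(Δφ/2) + cos φ₁ · cos φ₂ · sin²(Δλ/2) = 0.136373.
c = 2·atan2(√a, √(1−a)) = 0.75648 rad → d = 6371·c ≈ 4819.55 km.

4820 km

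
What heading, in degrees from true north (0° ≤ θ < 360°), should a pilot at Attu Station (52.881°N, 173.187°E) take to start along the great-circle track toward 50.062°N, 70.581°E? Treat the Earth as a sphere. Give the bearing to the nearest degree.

313°

Δλ = 70.581 − 173.187 = -102.606°.
θ = atan2( sin Δλ · cos φ₂ , cos φ₁ · sin φ₂ − sin φ₁ · cos φ₂ · cos Δλ )
  = atan2(-0.62648, 0.57442) = -47.482° → normalised to [0°, 360°): 312.518°.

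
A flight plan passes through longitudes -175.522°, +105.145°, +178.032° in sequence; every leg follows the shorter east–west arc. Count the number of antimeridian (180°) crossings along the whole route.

1

Leg 1: -175.522° → +105.145°, shortest Δλ = -79.333° (west) — crosses 180°.
Leg 2: +105.145° → +178.032°, shortest Δλ = 72.887° (east) — does not cross 180°.
Total crossings: 1.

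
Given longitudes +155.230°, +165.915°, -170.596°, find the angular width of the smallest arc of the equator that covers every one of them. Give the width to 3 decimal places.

Sort the longitudes: -170.596°, +155.230°, +165.915°.
Eastward gaps between consecutive values (wrapping around): 325.826°, 10.685°, 23.489°.
Largest gap = 325.826° ⇒ minimal covering band is its complement: 360° − 325.826° = 34.174°.
Band runs from +155.230° eastward to -170.596°, crossing the antimeridian.

34.174°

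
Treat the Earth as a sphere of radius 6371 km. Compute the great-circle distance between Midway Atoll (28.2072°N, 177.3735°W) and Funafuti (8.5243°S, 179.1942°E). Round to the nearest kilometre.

Δλ = 179.1942 − -177.3735 = 356.5677°; wrapped into (−180°, 180°]: -3.4323°.
Δφ = -8.5243 − 28.2072 = -36.7315°.
a = sin²(Δφ/2) + cos φ₁ · cos φ₂ · sin²(Δλ/2) = 0.100058.
c = 2·atan2(√a, √(1−a)) = 0.64369 rad → d = 6371·c ≈ 4100.98 km.

4101 km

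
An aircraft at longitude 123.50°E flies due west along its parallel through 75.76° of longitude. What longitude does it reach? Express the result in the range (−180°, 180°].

Start at +123.50°; shift −75.76° → +47.74°.
+47.74° already lies in (−180°, 180°].

47.74°E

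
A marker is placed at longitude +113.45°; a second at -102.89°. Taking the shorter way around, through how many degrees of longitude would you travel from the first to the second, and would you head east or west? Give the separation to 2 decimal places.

143.66° east

Raw difference: -102.89 − 113.45 = -216.34°.
Normalise into (−180°, 180°]: -216.34° + 360° = 143.66°.
Positive ⇒ the second point lies to the east; separation 143.66°.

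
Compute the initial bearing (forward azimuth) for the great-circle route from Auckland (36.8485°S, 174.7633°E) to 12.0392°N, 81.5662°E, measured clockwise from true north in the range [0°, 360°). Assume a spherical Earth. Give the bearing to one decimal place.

Δλ = 81.5662 − 174.7633 = -93.1971°.
θ = atan2( sin Δλ · cos φ₂ , cos φ₁ · sin φ₂ − sin φ₁ · cos φ₂ · cos Δλ )
  = atan2(-0.97648, 0.13420) = -82.175° → normalised to [0°, 360°): 277.825°.

277.8°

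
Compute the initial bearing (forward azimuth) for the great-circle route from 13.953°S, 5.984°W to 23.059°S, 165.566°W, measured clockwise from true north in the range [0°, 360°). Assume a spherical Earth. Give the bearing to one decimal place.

Δλ = -165.566 − -5.984 = -159.582°.
θ = atan2( sin Δλ · cos φ₂ , cos φ₁ · sin φ₂ − sin φ₁ · cos φ₂ · cos Δλ )
  = atan2(-0.32099, -0.58804) = -151.371° → normalised to [0°, 360°): 208.629°.

208.6°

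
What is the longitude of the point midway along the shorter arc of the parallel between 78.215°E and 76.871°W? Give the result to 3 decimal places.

Signed shortest Δλ from +78.215° to -76.871° is -155.086°.
Midpoint longitude = +78.215° + (-155.086°)/2 = +78.215° − 77.543° = +0.672°.

0.672°E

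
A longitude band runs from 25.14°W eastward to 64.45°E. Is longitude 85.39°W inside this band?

No

Band width going east from -25.14° to +64.45°: ((64.45 − -25.14) mod 360) = 89.59°.
Offset of -85.39° east of the west edge: ((-85.39 − -25.14) mod 360) = 299.75°.
299.75° > 89.59° ⇒ outside.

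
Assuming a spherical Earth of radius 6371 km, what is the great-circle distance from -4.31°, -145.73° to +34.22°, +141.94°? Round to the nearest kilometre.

Δλ = 141.94 − -145.73 = 287.67°; wrapped into (−180°, 180°]: -72.33°.
Δφ = 34.22 − -4.31 = 38.53°.
a = sin²(Δφ/2) + cos φ₁ · cos φ₂ · sin²(Δλ/2) = 0.395993.
c = 2·atan2(√a, √(1−a)) = 1.36125 rad → d = 6371·c ≈ 8672.54 km.

8673 km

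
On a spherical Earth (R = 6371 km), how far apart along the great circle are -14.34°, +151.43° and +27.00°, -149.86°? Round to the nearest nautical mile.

Δλ = -149.86 − 151.43 = -301.29°; wrapped into (−180°, 180°]: 58.71°.
Δφ = 27.00 − -14.34 = 41.34°.
a = sin²(Δφ/2) + cos φ₁ · cos φ₂ · sin²(Δλ/2) = 0.332049.
c = 2·atan2(√a, √(1−a)) = 1.22823 rad → d = 6371·c ≈ 7825.08 km ≈ 4225.21 nmi.

4225 nmi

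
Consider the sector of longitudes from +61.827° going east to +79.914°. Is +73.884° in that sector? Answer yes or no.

Yes

Band width going east from +61.827° to +79.914°: ((79.914 − 61.827) mod 360) = 18.087°.
Offset of +73.884° east of the west edge: ((73.884 − 61.827) mod 360) = 12.057°.
12.057° ≤ 18.087° ⇒ inside.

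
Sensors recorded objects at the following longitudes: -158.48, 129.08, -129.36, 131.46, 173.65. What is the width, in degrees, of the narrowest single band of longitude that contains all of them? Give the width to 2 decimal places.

101.56°

Sort the longitudes: -158.48°, -129.36°, +129.08°, +131.46°, +173.65°.
Eastward gaps between consecutive values (wrapping around): 29.12°, 258.44°, 2.38°, 42.19°, 27.87°.
Largest gap = 258.44° ⇒ minimal covering band is its complement: 360° − 258.44° = 101.56°.
Band runs from +129.08° eastward to -129.36°, crossing the antimeridian.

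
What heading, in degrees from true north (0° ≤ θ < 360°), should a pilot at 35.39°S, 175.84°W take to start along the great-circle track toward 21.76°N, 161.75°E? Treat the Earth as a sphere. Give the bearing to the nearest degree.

336°

Δλ = 161.75 − -175.84 = 337.59°; wrapped into (−180°, 180°]: -22.41°.
θ = atan2( sin Δλ · cos φ₂ , cos φ₁ · sin φ₂ − sin φ₁ · cos φ₂ · cos Δλ )
  = atan2(-0.35407, 0.79947) = -23.887° → normalised to [0°, 360°): 336.113°.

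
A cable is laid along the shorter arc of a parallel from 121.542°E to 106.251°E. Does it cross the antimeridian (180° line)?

No

Signed shortest Δλ = ((106.251 − 121.542 + 180) mod 360) − 180 = -15.291°.
Going west by 15.291° from +121.542° reaches +106.251° without touching 180°.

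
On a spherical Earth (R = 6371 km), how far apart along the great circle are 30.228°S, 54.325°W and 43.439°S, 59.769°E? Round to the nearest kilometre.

9433 km

Δλ = 59.769 − -54.325 = 114.094°.
Δφ = -43.439 − -30.228 = -13.211°.
a = sin²(Δφ/2) + cos φ₁ · cos φ₂ · sin²(Δλ/2) = 0.454980.
c = 2·atan2(√a, √(1−a)) = 1.48063 rad → d = 6371·c ≈ 9433.12 km.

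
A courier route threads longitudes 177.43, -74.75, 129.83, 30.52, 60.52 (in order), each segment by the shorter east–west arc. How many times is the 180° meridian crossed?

2

Leg 1: +177.43° → -74.75°, shortest Δλ = 107.82° (east) — crosses 180°.
Leg 2: -74.75° → +129.83°, shortest Δλ = -155.42° (west) — crosses 180°.
Leg 3: +129.83° → +30.52°, shortest Δλ = -99.31° (west) — does not cross 180°.
Leg 4: +30.52° → +60.52°, shortest Δλ = 30.0° (east) — does not cross 180°.
Total crossings: 2.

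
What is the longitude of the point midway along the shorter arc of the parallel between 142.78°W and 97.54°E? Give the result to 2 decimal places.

Signed shortest Δλ from -142.78° to +97.54° is -119.68°.
Midpoint longitude = -142.78° + (-119.68°)/2 = -142.78° − 59.84° = -202.62°.
Normalise into (−180°, 180°]: +157.38°.
(The naïve average (-142.78 + +97.54)/2 = -22.62° is on the wrong side of the globe.)

157.38°E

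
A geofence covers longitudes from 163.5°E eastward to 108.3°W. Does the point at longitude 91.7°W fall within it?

Band width going east from +163.5° to -108.3°: ((-108.3 − 163.5) mod 360) = 88.2°.
Offset of -91.7° east of the west edge: ((-91.7 − 163.5) mod 360) = 104.8°.
104.8° > 88.2° ⇒ outside.

No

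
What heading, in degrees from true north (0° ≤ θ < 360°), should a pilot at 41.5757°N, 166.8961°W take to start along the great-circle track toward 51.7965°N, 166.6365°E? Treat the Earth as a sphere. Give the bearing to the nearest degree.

Δλ = 166.6365 − -166.8961 = 333.5326°; wrapped into (−180°, 180°]: -26.4674°.
θ = atan2( sin Δλ · cos φ₂ , cos φ₁ · sin φ₂ − sin φ₁ · cos φ₂ · cos Δλ )
  = atan2(-0.27564, 0.22046) = -51.347° → normalised to [0°, 360°): 308.653°.

309°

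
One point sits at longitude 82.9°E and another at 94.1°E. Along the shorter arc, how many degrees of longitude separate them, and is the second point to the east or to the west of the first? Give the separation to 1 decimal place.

11.2° east

Raw difference: 94.1 − 82.9 = 11.2°.
Normalise into (−180°, 180°]: 11.2° stays 11.2°.
Positive ⇒ the second point lies to the east; separation 11.2°.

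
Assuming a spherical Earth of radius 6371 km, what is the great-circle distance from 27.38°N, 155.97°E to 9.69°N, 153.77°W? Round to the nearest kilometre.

5608 km

Δλ = -153.77 − 155.97 = -309.74°; wrapped into (−180°, 180°]: 50.26°.
Δφ = 9.69 − 27.38 = -17.69°.
a = sin²(Δφ/2) + cos φ₁ · cos φ₂ · sin²(Δλ/2) = 0.181502.
c = 2·atan2(√a, √(1−a)) = 0.88020 rad → d = 6371·c ≈ 5607.77 km.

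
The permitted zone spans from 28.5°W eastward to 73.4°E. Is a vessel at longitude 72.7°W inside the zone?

No

Band width going east from -28.5° to +73.4°: ((73.4 − -28.5) mod 360) = 101.9°.
Offset of -72.7° east of the west edge: ((-72.7 − -28.5) mod 360) = 315.8°.
315.8° > 101.9° ⇒ outside.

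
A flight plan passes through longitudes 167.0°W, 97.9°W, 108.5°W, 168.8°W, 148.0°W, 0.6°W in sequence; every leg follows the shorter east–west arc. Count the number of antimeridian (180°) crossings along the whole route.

Leg 1: -167.0° → -97.9°, shortest Δλ = 69.1° (east) — does not cross 180°.
Leg 2: -97.9° → -108.5°, shortest Δλ = -10.6° (west) — does not cross 180°.
Leg 3: -108.5° → -168.8°, shortest Δλ = -60.3° (west) — does not cross 180°.
Leg 4: -168.8° → -148.0°, shortest Δλ = 20.8° (east) — does not cross 180°.
Leg 5: -148.0° → -0.6°, shortest Δλ = 147.4° (east) — does not cross 180°.
Total crossings: 0.

0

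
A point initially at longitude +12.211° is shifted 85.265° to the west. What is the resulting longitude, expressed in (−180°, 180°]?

-73.054°

Start at +12.211°; shift −85.265° → -73.054°.
-73.054° already lies in (−180°, 180°].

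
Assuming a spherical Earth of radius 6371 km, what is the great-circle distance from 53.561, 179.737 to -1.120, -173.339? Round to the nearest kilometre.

6114 km

Δλ = -173.339 − 179.737 = -353.076°; wrapped into (−180°, 180°]: 6.924°.
Δφ = -1.120 − 53.561 = -54.681°.
a = sin²(Δφ/2) + cos φ₁ · cos φ₂ · sin²(Δλ/2) = 0.213101.
c = 2·atan2(√a, √(1−a)) = 0.95966 rad → d = 6371·c ≈ 6114.00 km.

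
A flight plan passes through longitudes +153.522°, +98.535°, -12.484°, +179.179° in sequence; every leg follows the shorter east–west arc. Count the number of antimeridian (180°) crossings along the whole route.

1

Leg 1: +153.522° → +98.535°, shortest Δλ = -54.987° (west) — does not cross 180°.
Leg 2: +98.535° → -12.484°, shortest Δλ = -111.019° (west) — does not cross 180°.
Leg 3: -12.484° → +179.179°, shortest Δλ = -168.337° (west) — crosses 180°.
Total crossings: 1.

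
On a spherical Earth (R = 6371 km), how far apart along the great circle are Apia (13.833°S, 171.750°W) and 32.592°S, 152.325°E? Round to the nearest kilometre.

4192 km

Δλ = 152.325 − -171.750 = 324.075°; wrapped into (−180°, 180°]: -35.925°.
Δφ = -32.592 − -13.833 = -18.759°.
a = sin²(Δφ/2) + cos φ₁ · cos φ₂ · sin²(Δλ/2) = 0.104367.
c = 2·atan2(√a, √(1−a)) = 0.65792 rad → d = 6371·c ≈ 4191.60 km.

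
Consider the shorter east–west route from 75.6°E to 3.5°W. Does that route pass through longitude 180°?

Signed shortest Δλ = ((-3.5 − 75.6 + 180) mod 360) − 180 = -79.1°.
Going west by 79.1° from +75.6° reaches -3.5° without touching 180°.

No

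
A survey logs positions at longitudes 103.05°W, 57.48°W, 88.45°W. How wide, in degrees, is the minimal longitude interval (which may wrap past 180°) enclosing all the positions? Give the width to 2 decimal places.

45.57°

Sort the longitudes: -103.05°, -88.45°, -57.48°.
Eastward gaps between consecutive values (wrapping around): 14.60°, 30.97°, 314.43°.
Largest gap = 314.43° ⇒ minimal covering band is its complement: 360° − 314.43° = 45.57°.
Band runs from -103.05° eastward to -57.48°.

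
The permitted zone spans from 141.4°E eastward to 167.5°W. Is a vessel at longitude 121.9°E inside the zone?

Band width going east from +141.4° to -167.5°: ((-167.5 − 141.4) mod 360) = 51.1°.
Offset of +121.9° east of the west edge: ((121.9 − 141.4) mod 360) = 340.5°.
340.5° > 51.1° ⇒ outside.

No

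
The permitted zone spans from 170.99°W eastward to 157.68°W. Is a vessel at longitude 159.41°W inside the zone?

Band width going east from -170.99° to -157.68°: ((-157.68 − -170.99) mod 360) = 13.31°.
Offset of -159.41° east of the west edge: ((-159.41 − -170.99) mod 360) = 11.58°.
11.58° ≤ 13.31° ⇒ inside.

Yes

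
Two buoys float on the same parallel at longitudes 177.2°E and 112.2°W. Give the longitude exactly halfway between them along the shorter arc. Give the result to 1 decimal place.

147.5°W

Signed shortest Δλ from +177.2° to -112.2° is +70.6°.
Midpoint longitude = +177.2° + (+70.6°)/2 = +177.2° + 35.3° = +212.5°.
Normalise into (−180°, 180°]: -147.5°.
(The naïve average (+177.2 + -112.2)/2 = 32.5° is on the wrong side of the globe.)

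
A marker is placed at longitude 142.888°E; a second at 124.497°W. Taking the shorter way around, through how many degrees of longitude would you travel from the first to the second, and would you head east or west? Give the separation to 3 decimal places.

92.615° east

Raw difference: -124.497 − 142.888 = -267.385°.
Normalise into (−180°, 180°]: -267.385° + 360° = 92.615°.
Positive ⇒ the second point lies to the east; separation 92.615°.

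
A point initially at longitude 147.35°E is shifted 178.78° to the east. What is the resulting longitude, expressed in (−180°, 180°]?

33.87°W

Start at +147.35°; shift +178.78° → +326.13°.
+326.13° lies outside (−180°, 180°]; subtract 360° → -33.87°.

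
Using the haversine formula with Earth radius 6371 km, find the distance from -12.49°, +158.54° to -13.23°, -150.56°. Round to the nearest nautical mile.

Δλ = -150.56 − 158.54 = -309.10°; wrapped into (−180°, 180°]: 50.90°.
Δφ = -13.23 − -12.49 = -0.74°.
a = sin²(Δφ/2) + cos φ₁ · cos φ₂ · sin²(Δλ/2) = 0.175548.
c = 2·atan2(√a, √(1−a)) = 0.86465 rad → d = 6371·c ≈ 5508.71 km ≈ 2974.47 nmi.

2974 nmi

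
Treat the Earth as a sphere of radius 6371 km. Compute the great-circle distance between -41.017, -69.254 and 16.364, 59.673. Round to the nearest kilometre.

14430 km

Δλ = 59.673 − -69.254 = 128.927°.
Δφ = 16.364 − -41.017 = 57.381°.
a = sin²(Δφ/2) + cos φ₁ · cos φ₂ · sin²(Δλ/2) = 0.819890.
c = 2·atan2(√a, √(1−a)) = 2.26501 rad → d = 6371·c ≈ 14430.37 km.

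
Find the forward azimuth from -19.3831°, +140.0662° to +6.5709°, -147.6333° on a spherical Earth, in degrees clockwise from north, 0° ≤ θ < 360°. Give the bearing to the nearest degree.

Δλ = -147.6333 − 140.0662 = -287.6995°; wrapped into (−180°, 180°]: 72.3005°.
θ = atan2( sin Δλ · cos φ₂ , cos φ₁ · sin φ₂ − sin φ₁ · cos φ₂ · cos Δλ )
  = atan2(0.94641, 0.20818) = 77.594° → normalised to [0°, 360°): 77.594°.

78°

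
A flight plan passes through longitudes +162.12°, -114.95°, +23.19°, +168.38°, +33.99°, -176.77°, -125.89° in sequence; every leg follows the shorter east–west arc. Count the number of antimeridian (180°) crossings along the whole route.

2

Leg 1: +162.12° → -114.95°, shortest Δλ = 82.93° (east) — crosses 180°.
Leg 2: -114.95° → +23.19°, shortest Δλ = 138.14° (east) — does not cross 180°.
Leg 3: +23.19° → +168.38°, shortest Δλ = 145.19° (east) — does not cross 180°.
Leg 4: +168.38° → +33.99°, shortest Δλ = -134.39° (west) — does not cross 180°.
Leg 5: +33.99° → -176.77°, shortest Δλ = 149.24° (east) — crosses 180°.
Leg 6: -176.77° → -125.89°, shortest Δλ = 50.88° (east) — does not cross 180°.
Total crossings: 2.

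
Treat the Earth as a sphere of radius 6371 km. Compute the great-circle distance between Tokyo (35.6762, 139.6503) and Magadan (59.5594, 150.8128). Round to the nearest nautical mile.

Δλ = 150.8128 − 139.6503 = 11.1625°.
Δφ = 59.5594 − 35.6762 = 23.8832°.
a = sin²(Δφ/2) + cos φ₁ · cos φ₂ · sin²(Δλ/2) = 0.046707.
c = 2·atan2(√a, √(1−a)) = 0.43567 rad → d = 6371·c ≈ 2775.66 km ≈ 1498.74 nmi.

1499 nmi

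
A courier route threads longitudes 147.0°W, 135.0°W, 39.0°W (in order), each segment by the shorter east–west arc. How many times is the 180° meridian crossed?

0

Leg 1: -147.0° → -135.0°, shortest Δλ = 12.0° (east) — does not cross 180°.
Leg 2: -135.0° → -39.0°, shortest Δλ = 96.0° (east) — does not cross 180°.
Total crossings: 0.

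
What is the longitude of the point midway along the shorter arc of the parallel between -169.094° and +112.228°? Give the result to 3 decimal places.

+151.567°

Signed shortest Δλ from -169.094° to +112.228° is -78.678°.
Midpoint longitude = -169.094° + (-78.678°)/2 = -169.094° − 39.339° = -208.433°.
Normalise into (−180°, 180°]: +151.567°.
(The naïve average (-169.094 + +112.228)/2 = -28.433° is on the wrong side of the globe.)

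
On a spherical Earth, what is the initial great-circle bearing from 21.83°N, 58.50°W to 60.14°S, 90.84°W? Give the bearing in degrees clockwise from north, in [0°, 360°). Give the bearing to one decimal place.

195.5°

Δλ = -90.84 − -58.50 = -32.34°.
θ = atan2( sin Δλ · cos φ₂ , cos φ₁ · sin φ₂ − sin φ₁ · cos φ₂ · cos Δλ )
  = atan2(-0.26634, -0.96148) = -164.517° → normalised to [0°, 360°): 195.483°.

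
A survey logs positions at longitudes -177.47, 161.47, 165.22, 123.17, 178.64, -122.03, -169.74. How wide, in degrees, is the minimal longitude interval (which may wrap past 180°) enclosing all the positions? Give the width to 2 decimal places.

Sort the longitudes: -177.47°, -169.74°, -122.03°, +123.17°, +161.47°, +165.22°, +178.64°.
Eastward gaps between consecutive values (wrapping around): 7.73°, 47.71°, 245.20°, 38.30°, 3.75°, 13.42°, 3.89°.
Largest gap = 245.20° ⇒ minimal covering band is its complement: 360° − 245.20° = 114.80°.
Band runs from +123.17° eastward to -122.03°, crossing the antimeridian.

114.80°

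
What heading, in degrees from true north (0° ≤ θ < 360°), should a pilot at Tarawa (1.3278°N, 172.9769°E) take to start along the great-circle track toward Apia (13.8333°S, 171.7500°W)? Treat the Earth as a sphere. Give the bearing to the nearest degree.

Δλ = -171.7500 − 172.9769 = -344.7269°; wrapped into (−180°, 180°]: 15.2731°.
θ = atan2( sin Δλ · cos φ₂ , cos φ₁ · sin φ₂ − sin φ₁ · cos φ₂ · cos Δλ )
  = atan2(0.25578, -0.26074) = 135.550° → normalised to [0°, 360°): 135.550°.

136°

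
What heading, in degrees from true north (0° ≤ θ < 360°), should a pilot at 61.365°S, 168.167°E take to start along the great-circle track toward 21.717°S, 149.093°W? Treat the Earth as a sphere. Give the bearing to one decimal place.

56.2°

Δλ = -149.093 − 168.167 = -317.260°; wrapped into (−180°, 180°]: 42.740°.
θ = atan2( sin Δλ · cos φ₂ , cos φ₁ · sin φ₂ − sin φ₁ · cos φ₂ · cos Δλ )
  = atan2(0.63050, 0.42153) = 56.235° → normalised to [0°, 360°): 56.235°.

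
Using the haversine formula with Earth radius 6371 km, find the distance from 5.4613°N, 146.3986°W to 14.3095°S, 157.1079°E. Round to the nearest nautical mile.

3567 nmi

Δλ = 157.1079 − -146.3986 = 303.5065°; wrapped into (−180°, 180°]: -56.4935°.
Δφ = -14.3095 − 5.4613 = -19.7708°.
a = sin²(Δφ/2) + cos φ₁ · cos φ₂ · sin²(Δλ/2) = 0.245523.
c = 2·atan2(√a, √(1−a)) = 1.03683 rad → d = 6371·c ≈ 6605.63 km ≈ 3566.75 nmi.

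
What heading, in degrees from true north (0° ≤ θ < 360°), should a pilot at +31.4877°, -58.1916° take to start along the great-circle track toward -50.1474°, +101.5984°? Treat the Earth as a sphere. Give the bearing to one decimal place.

Δλ = 101.5984 − -58.1916 = 159.7900°.
θ = atan2( sin Δλ · cos φ₂ , cos φ₁ · sin φ₂ − sin φ₁ · cos φ₂ · cos Δλ )
  = atan2(0.22138, -0.34055) = 146.974° → normalised to [0°, 360°): 146.974°.

147.0°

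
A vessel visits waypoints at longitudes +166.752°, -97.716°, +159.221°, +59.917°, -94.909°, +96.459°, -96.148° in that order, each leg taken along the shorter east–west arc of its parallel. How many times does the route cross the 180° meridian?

4

Leg 1: +166.752° → -97.716°, shortest Δλ = 95.532° (east) — crosses 180°.
Leg 2: -97.716° → +159.221°, shortest Δλ = -103.063° (west) — crosses 180°.
Leg 3: +159.221° → +59.917°, shortest Δλ = -99.304° (west) — does not cross 180°.
Leg 4: +59.917° → -94.909°, shortest Δλ = -154.826° (west) — does not cross 180°.
Leg 5: -94.909° → +96.459°, shortest Δλ = -168.632° (west) — crosses 180°.
Leg 6: +96.459° → -96.148°, shortest Δλ = 167.393° (east) — crosses 180°.
Total crossings: 4.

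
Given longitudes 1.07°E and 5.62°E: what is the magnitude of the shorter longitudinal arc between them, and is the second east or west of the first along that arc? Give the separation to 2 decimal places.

4.55° east

Raw difference: 5.62 − 1.07 = 4.55°.
Normalise into (−180°, 180°]: 4.55° stays 4.55°.
Positive ⇒ the second point lies to the east; separation 4.55°.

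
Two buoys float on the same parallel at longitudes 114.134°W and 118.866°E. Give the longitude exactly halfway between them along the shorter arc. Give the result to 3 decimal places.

177.634°W

Signed shortest Δλ from -114.134° to +118.866° is -127.000°.
Midpoint longitude = -114.134° + (-127.000°)/2 = -114.134° − 63.500° = -177.634°.
(The naïve average (-114.134 + +118.866)/2 = 2.366° is on the wrong side of the globe.)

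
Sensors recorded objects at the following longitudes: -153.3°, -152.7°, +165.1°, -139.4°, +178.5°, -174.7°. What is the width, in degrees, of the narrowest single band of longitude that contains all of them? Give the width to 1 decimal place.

55.5°

Sort the longitudes: -174.7°, -153.3°, -152.7°, -139.4°, +165.1°, +178.5°.
Eastward gaps between consecutive values (wrapping around): 21.4°, 0.6°, 13.3°, 304.5°, 13.4°, 6.8°.
Largest gap = 304.5° ⇒ minimal covering band is its complement: 360° − 304.5° = 55.5°.
Band runs from +165.1° eastward to -139.4°, crossing the antimeridian.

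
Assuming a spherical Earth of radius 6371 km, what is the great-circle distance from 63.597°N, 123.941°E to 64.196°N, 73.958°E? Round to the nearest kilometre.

Δλ = 73.958 − 123.941 = -49.983°.
Δφ = 64.196 − 63.597 = 0.599°.
a = sin²(Δφ/2) + cos φ₁ · cos φ₂ · sin²(Δλ/2) = 0.034578.
c = 2·atan2(√a, √(1−a)) = 0.37408 rad → d = 6371·c ≈ 2383.26 km.

2383 km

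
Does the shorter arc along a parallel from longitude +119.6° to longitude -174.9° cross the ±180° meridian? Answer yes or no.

Yes

Naïve |-174.9 − 119.6| = 294.5° > 180°, so the shorter arc goes the other way round — across 180°.
Signed shortest Δλ = ((-174.9 − 119.6 + 180) mod 360) − 180 = 65.5°.
Going east by 65.5° from +119.6° passes through 180° before reaching -174.9°.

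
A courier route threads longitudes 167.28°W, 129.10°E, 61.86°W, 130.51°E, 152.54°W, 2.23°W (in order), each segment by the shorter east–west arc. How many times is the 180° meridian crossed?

4

Leg 1: -167.28° → +129.10°, shortest Δλ = -63.62° (west) — crosses 180°.
Leg 2: +129.10° → -61.86°, shortest Δλ = 169.04° (east) — crosses 180°.
Leg 3: -61.86° → +130.51°, shortest Δλ = -167.63° (west) — crosses 180°.
Leg 4: +130.51° → -152.54°, shortest Δλ = 76.95° (east) — crosses 180°.
Leg 5: -152.54° → -2.23°, shortest Δλ = 150.31° (east) — does not cross 180°.
Total crossings: 4.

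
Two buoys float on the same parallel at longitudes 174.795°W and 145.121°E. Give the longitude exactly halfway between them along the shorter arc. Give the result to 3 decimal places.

165.163°E

Signed shortest Δλ from -174.795° to +145.121° is -40.084°.
Midpoint longitude = -174.795° + (-40.084°)/2 = -174.795° − 20.042° = -194.837°.
Normalise into (−180°, 180°]: +165.163°.
(The naïve average (-174.795 + +145.121)/2 = -14.837° is on the wrong side of the globe.)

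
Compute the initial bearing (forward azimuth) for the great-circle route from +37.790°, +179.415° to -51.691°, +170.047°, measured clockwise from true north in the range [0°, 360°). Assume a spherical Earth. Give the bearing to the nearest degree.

186°

Δλ = 170.047 − 179.415 = -9.368°.
θ = atan2( sin Δλ · cos φ₂ , cos φ₁ · sin φ₂ − sin φ₁ · cos φ₂ · cos Δλ )
  = atan2(-0.10090, -0.99489) = -174.209° → normalised to [0°, 360°): 185.791°.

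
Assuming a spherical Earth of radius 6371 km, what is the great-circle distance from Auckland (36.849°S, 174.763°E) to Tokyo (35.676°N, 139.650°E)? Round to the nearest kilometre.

Δλ = 139.650 − 174.763 = -35.113°.
Δφ = 35.676 − -36.849 = 72.525°.
a = sin²(Δφ/2) + cos φ₁ · cos φ₂ · sin²(Δλ/2) = 0.409003.
c = 2·atan2(√a, √(1−a)) = 1.38778 rad → d = 6371·c ≈ 8841.56 km.

8842 km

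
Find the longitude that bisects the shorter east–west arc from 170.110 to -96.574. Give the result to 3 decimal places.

-143.232°

Signed shortest Δλ from +170.110° to -96.574° is +93.316°.
Midpoint longitude = +170.110° + (+93.316°)/2 = +170.110° + 46.658° = +216.768°.
Normalise into (−180°, 180°]: -143.232°.
(The naïve average (+170.110 + -96.574)/2 = 36.768° is on the wrong side of the globe.)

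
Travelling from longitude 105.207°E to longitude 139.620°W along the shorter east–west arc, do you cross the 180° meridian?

Naïve |-139.620 − 105.207| = 244.827° > 180°, so the shorter arc goes the other way round — across 180°.
Signed shortest Δλ = ((-139.620 − 105.207 + 180) mod 360) − 180 = 115.173°.
Going east by 115.173° from +105.207° passes through 180° before reaching -139.620°.

Yes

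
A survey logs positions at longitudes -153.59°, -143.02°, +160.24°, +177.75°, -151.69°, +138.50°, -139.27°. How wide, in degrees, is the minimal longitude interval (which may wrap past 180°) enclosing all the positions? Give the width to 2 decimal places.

Sort the longitudes: -153.59°, -151.69°, -143.02°, -139.27°, +138.50°, +160.24°, +177.75°.
Eastward gaps between consecutive values (wrapping around): 1.90°, 8.67°, 3.75°, 277.77°, 21.74°, 17.51°, 28.66°.
Largest gap = 277.77° ⇒ minimal covering band is its complement: 360° − 277.77° = 82.23°.
Band runs from +138.50° eastward to -139.27°, crossing the antimeridian.

82.23°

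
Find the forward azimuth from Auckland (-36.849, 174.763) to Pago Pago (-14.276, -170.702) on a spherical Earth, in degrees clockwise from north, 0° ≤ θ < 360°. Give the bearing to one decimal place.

Δλ = -170.702 − 174.763 = -345.465°; wrapped into (−180°, 180°]: 14.535°.
θ = atan2( sin Δλ · cos φ₂ , cos φ₁ · sin φ₂ − sin φ₁ · cos φ₂ · cos Δλ )
  = atan2(0.24322, 0.36526) = 33.659° → normalised to [0°, 360°): 33.659°.

33.7°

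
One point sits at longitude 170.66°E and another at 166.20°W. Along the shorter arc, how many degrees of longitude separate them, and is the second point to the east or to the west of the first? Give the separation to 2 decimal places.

23.14° east

Raw difference: -166.20 − 170.66 = -336.86°.
Normalise into (−180°, 180°]: -336.86° + 360° = 23.14°.
Positive ⇒ the second point lies to the east; separation 23.14°.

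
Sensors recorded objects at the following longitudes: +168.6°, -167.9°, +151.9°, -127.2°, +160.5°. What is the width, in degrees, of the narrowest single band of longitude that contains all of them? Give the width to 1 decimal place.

Sort the longitudes: -167.9°, -127.2°, +151.9°, +160.5°, +168.6°.
Eastward gaps between consecutive values (wrapping around): 40.7°, 279.1°, 8.6°, 8.1°, 23.5°.
Largest gap = 279.1° ⇒ minimal covering band is its complement: 360° − 279.1° = 80.9°.
Band runs from +151.9° eastward to -127.2°, crossing the antimeridian.

80.9°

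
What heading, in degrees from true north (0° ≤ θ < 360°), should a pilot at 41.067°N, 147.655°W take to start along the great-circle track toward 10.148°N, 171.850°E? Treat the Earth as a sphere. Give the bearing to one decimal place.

240.7°

Δλ = 171.850 − -147.655 = 319.505°; wrapped into (−180°, 180°]: -40.495°.
θ = atan2( sin Δλ · cos φ₂ , cos φ₁ · sin φ₂ − sin φ₁ · cos φ₂ · cos Δλ )
  = atan2(-0.63922, -0.35893) = -119.314° → normalised to [0°, 360°): 240.686°.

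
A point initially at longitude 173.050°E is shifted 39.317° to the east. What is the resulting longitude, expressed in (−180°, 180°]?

Start at +173.050°; shift +39.317° → +212.367°.
+212.367° lies outside (−180°, 180°]; subtract 360° → -147.633°.

147.633°W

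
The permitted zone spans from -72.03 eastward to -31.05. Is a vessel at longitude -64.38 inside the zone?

Yes

Band width going east from -72.03° to -31.05°: ((-31.05 − -72.03) mod 360) = 40.98°.
Offset of -64.38° east of the west edge: ((-64.38 − -72.03) mod 360) = 7.65°.
7.65° ≤ 40.98° ⇒ inside.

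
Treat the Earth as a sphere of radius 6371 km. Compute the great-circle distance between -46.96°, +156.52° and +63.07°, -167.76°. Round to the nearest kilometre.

Δλ = -167.76 − 156.52 = -324.28°; wrapped into (−180°, 180°]: 35.72°.
Δφ = 63.07 − -46.96 = 110.03°.
a = sin²(Δφ/2) + cos φ₁ · cos φ₂ · sin²(Δλ/2) = 0.700331.
c = 2·atan2(√a, √(1−a)) = 1.98304 rad → d = 6371·c ≈ 12633.92 km.

12634 km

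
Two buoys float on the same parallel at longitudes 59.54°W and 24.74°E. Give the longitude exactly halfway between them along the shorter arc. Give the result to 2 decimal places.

Signed shortest Δλ from -59.54° to +24.74° is +84.28°.
Midpoint longitude = -59.54° + (+84.28°)/2 = -59.54° + 42.14° = -17.40°.

17.40°W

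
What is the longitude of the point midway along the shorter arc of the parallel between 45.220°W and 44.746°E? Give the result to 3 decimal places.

0.237°W

Signed shortest Δλ from -45.220° to +44.746° is +89.966°.
Midpoint longitude = -45.220° + (+89.966°)/2 = -45.220° + 44.983° = -0.237°.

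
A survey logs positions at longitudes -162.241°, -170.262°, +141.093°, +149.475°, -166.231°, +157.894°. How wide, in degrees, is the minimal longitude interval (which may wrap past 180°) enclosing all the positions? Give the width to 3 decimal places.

56.666°

Sort the longitudes: -170.262°, -166.231°, -162.241°, +141.093°, +149.475°, +157.894°.
Eastward gaps between consecutive values (wrapping around): 4.031°, 3.990°, 303.334°, 8.382°, 8.419°, 31.844°.
Largest gap = 303.334° ⇒ minimal covering band is its complement: 360° − 303.334° = 56.666°.
Band runs from +141.093° eastward to -162.241°, crossing the antimeridian.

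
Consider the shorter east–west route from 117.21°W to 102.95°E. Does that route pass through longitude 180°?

Naïve |102.95 − -117.21| = 220.16° > 180°, so the shorter arc goes the other way round — across 180°.
Signed shortest Δλ = ((102.95 − -117.21 + 180) mod 360) − 180 = -139.84°.
Going west by 139.84° from -117.21° passes through 180° before reaching +102.95°.

Yes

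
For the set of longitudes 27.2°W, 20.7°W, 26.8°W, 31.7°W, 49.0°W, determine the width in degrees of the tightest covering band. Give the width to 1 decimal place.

Sort the longitudes: -49.0°, -31.7°, -27.2°, -26.8°, -20.7°.
Eastward gaps between consecutive values (wrapping around): 17.3°, 4.5°, 0.4°, 6.1°, 331.7°.
Largest gap = 331.7° ⇒ minimal covering band is its complement: 360° − 331.7° = 28.3°.
Band runs from -49.0° eastward to -20.7°.

28.3°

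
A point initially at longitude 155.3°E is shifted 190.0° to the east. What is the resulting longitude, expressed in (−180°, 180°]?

14.7°W

Start at +155.3°; shift +190.0° → +345.3°.
+345.3° lies outside (−180°, 180°]; subtract 360° → -14.7°.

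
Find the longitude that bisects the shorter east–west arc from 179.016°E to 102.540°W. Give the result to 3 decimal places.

Signed shortest Δλ from +179.016° to -102.540° is +78.444°.
Midpoint longitude = +179.016° + (+78.444°)/2 = +179.016° + 39.222° = +218.238°.
Normalise into (−180°, 180°]: -141.762°.
(The naïve average (+179.016 + -102.540)/2 = 38.238° is on the wrong side of the globe.)

141.762°W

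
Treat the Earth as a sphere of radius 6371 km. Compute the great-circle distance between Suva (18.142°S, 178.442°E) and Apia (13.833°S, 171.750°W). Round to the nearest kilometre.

Δλ = -171.750 − 178.442 = -350.192°; wrapped into (−180°, 180°]: 9.808°.
Δφ = -13.833 − -18.142 = 4.309°.
a = sin²(Δφ/2) + cos φ₁ · cos φ₂ · sin²(Δλ/2) = 0.008157.
c = 2·atan2(√a, √(1−a)) = 0.18087 rad → d = 6371·c ≈ 1152.35 km.

1152 km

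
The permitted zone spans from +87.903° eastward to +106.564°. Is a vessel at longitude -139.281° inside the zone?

Band width going east from +87.903° to +106.564°: ((106.564 − 87.903) mod 360) = 18.661°.
Offset of -139.281° east of the west edge: ((-139.281 − 87.903) mod 360) = 132.816°.
132.816° > 18.661° ⇒ outside.

No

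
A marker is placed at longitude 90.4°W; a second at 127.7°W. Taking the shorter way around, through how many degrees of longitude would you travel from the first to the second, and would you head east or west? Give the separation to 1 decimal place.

Raw difference: -127.7 − -90.4 = -37.3°.
Normalise into (−180°, 180°]: -37.3° stays -37.3°.
Negative ⇒ the second point lies to the west; separation 37.3°.

37.3° west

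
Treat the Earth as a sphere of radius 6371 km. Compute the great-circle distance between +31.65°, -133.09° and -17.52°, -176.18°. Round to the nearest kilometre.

7141 km

Δλ = -176.18 − -133.09 = -43.09°.
Δφ = -17.52 − 31.65 = -49.17°.
a = sin²(Δφ/2) + cos φ₁ · cos φ₂ · sin²(Δλ/2) = 0.282568.
c = 2·atan2(√a, √(1−a)) = 1.12091 rad → d = 6371·c ≈ 7141.31 km.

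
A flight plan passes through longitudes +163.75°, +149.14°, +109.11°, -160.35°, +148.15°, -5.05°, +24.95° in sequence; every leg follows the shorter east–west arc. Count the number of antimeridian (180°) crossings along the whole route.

Leg 1: +163.75° → +149.14°, shortest Δλ = -14.61° (west) — does not cross 180°.
Leg 2: +149.14° → +109.11°, shortest Δλ = -40.03° (west) — does not cross 180°.
Leg 3: +109.11° → -160.35°, shortest Δλ = 90.54° (east) — crosses 180°.
Leg 4: -160.35° → +148.15°, shortest Δλ = -51.5° (west) — crosses 180°.
Leg 5: +148.15° → -5.05°, shortest Δλ = -153.2° (west) — does not cross 180°.
Leg 6: -5.05° → +24.95°, shortest Δλ = 30.0° (east) — does not cross 180°.
Total crossings: 2.

2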